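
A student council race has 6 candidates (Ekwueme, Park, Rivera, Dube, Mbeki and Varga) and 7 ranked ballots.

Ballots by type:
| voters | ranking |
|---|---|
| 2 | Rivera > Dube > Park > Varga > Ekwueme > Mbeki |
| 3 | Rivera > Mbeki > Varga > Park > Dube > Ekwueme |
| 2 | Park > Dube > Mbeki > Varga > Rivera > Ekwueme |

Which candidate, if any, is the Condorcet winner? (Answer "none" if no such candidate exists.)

Rivera

Head-to-head results (7 voters):
Ekwueme vs Park: 0 for Ekwueme, 7 for Park — Park by 7–0.
Ekwueme vs Rivera: 0 for Ekwueme, 7 for Rivera — Rivera by 7–0.
Ekwueme vs Dube: Ekwueme preferred on 0 ballots; Dube wins 7–0.
Ekwueme vs Mbeki: Ekwueme preferred on 2 ballots; Mbeki wins 5–2.
Ekwueme vs Varga: 0 to 7, Varga.
Park–Rivera: Rivera 5–2.
Park vs Dube: Park is ranked higher on 3+2 = 5 ballots, Dube on 2. Park wins 5–2.
Park vs Mbeki: 4 to 3, Park.
Park vs Varga: Park wins 4–3.
Rivera vs Dube: Rivera wins 5–2.
Rivera vs Mbeki: Rivera wins 5–2.
Rivera vs Varga: 5 to 2, Rivera.
Dube vs Mbeki: Dube is ranked higher on 2+2 = 4 ballots, Mbeki on 3. Dube wins 4–3.
Dube vs Varga: Dube, 4–3.
Mbeki vs Varga: Mbeki, 5–2.
Rivera wins every pairwise contest, so Rivera is the Condorcet winner.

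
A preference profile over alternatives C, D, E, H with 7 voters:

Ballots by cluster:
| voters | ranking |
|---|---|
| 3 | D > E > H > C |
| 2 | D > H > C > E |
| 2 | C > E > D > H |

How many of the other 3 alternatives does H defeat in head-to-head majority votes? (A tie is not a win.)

H against each rival (7 voters):
H vs C: 3+2 = 5 for H, 2 for C — H by 5–2.
H–D: D 7–0.
H vs E: H preferred on 2 ballots; E wins 5–2.
H beats C; loses to D, E — 1 pairwise win.

1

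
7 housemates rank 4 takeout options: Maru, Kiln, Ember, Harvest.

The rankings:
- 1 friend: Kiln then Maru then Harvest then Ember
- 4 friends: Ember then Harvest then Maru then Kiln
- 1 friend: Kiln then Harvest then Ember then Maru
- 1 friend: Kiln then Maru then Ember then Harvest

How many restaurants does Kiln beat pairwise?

Kiln against each rival (7 friends):
Kiln vs Maru: 3 to 4, Maru.
Kiln vs Ember: 3 to 4, Ember.
Kiln vs Harvest: Kiln preferred on 1+1+1 = 3 ballots; Harvest wins 4–3.
Kiln beats no one; loses to Maru, Ember, Harvest — 0 pairwise wins.

0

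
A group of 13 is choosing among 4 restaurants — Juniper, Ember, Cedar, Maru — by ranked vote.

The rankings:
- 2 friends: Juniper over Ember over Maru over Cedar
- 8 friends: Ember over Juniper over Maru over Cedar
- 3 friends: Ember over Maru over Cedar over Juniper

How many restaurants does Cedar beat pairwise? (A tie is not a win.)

0

Cedar against each rival (13 friends):
Cedar vs Juniper: Cedar is ranked higher on 3 ballots, Juniper on 10. Juniper wins 10–3.
Cedar vs Ember: Ember, 13–0.
Cedar vs Maru: 0 for Cedar, 13 for Maru — Maru by 13–0.
Cedar beats no one; loses to Juniper, Ember, Maru — 0 pairwise wins.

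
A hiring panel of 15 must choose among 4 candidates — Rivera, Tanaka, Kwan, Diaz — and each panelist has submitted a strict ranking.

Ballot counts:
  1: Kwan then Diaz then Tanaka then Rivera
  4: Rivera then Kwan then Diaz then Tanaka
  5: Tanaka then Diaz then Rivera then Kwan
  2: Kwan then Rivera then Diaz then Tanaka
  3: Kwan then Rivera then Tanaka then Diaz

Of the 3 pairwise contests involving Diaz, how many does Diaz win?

0

Diaz against each rival (15 committee members):
Diaz vs Rivera: Diaz preferred on 1+5 = 6 ballots; Rivera wins 9–6.
Diaz vs Tanaka: Diaz is ranked higher on 1+4+2 = 7 ballots, Tanaka on 8. Tanaka wins 8–7.
Diaz vs Kwan: 5 to 10, Kwan.
Diaz beats no one; loses to Rivera, Tanaka, Kwan — 0 pairwise wins.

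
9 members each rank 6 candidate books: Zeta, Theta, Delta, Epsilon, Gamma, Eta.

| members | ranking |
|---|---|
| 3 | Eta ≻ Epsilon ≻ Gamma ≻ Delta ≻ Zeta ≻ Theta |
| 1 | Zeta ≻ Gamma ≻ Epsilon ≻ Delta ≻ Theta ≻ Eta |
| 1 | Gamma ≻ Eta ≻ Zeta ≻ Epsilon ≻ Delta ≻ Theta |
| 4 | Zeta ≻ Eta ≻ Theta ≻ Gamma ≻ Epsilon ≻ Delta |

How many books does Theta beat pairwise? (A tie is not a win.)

0

Theta against each rival (9 members):
Theta vs Zeta: 0 for Theta, 9 for Zeta — Zeta by 9–0.
Theta vs Delta: Theta preferred on 4 ballots; Delta wins 5–4.
Theta vs Epsilon: 4 to 5, Epsilon.
Theta vs Gamma: Theta is ranked higher on 4 ballots, Gamma on 5. Gamma wins 5–4.
Theta vs Eta: 1 to 8, Eta.
Theta beats no one; loses to Zeta, Delta, Epsilon, Gamma, Eta — 0 pairwise wins.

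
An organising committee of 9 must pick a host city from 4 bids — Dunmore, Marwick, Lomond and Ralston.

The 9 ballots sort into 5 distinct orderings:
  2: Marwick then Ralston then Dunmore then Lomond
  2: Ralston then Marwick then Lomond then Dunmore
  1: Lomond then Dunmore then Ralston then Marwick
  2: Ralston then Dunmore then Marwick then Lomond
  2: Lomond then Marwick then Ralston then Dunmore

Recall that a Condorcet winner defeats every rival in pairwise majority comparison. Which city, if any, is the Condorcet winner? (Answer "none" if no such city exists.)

Ralston

Head-to-head results (9 organisers):
Dunmore vs Marwick: Dunmore is ranked higher on 1+2 = 3 ballots, Marwick on 6. Marwick wins 6–3.
Dunmore vs Lomond: 4 to 5, Lomond.
Dunmore vs Ralston: 1 for Dunmore, 8 for Ralston — Ralston by 8–1.
Marwick vs Lomond: 2+2+2 = 6 for Marwick, 3 for Lomond — Marwick by 6–3.
Marwick vs Ralston: Marwick is ranked higher on 2+2 = 4 ballots, Ralston on 5. Ralston wins 5–4.
Lomond vs Ralston: 3 to 6, Ralston.
Only Ralston has no losses; Ralston is the Condorcet winner.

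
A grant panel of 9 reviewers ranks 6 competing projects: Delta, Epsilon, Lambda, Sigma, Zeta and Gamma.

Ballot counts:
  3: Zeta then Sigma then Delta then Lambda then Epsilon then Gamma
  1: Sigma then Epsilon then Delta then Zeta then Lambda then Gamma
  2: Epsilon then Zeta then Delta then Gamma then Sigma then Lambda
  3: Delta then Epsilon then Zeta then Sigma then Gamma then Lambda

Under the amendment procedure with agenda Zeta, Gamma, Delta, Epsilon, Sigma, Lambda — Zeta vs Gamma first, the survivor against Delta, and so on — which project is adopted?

Round 1: Zeta vs Gamma — 9–0, Zeta advances.
Round 2: Zeta vs Delta — 5–4, Zeta advances.
Round 3: Zeta vs Epsilon — 3–6, Epsilon advances.
Round 4: Epsilon vs Sigma — 5–4, Epsilon advances.
Round 5: Epsilon vs Lambda — 6–3, Epsilon advances.
The agenda winner is Epsilon.

Epsilon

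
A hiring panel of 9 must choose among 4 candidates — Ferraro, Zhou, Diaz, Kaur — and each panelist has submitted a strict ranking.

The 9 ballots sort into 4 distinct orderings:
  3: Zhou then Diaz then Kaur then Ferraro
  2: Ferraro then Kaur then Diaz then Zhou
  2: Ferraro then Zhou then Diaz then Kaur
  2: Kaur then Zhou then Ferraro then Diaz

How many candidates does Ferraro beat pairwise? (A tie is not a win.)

Ferraro against each rival (9 committee members):
Ferraro–Zhou: Zhou 5–4.
Ferraro vs Diaz: Ferraro wins 6–3.
Ferraro–Kaur: Kaur 5–4.
Ferraro beats Diaz; loses to Zhou, Kaur — 1 pairwise win.

1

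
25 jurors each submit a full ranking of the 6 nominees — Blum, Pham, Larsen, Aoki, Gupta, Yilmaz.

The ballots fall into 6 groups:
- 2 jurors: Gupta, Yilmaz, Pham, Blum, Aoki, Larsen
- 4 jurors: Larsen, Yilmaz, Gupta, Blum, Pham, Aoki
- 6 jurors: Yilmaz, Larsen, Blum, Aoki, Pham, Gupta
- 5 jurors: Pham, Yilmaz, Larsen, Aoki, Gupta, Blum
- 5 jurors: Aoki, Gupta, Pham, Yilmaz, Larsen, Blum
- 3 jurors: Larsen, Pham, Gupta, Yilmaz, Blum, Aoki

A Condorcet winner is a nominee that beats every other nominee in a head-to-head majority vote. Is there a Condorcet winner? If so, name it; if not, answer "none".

none

Check each pair by majority over 25 ballots:
Blum vs Pham: Pham wins 15–10.
Blum vs Larsen: Larsen, 23–2.
Blum vs Aoki: Blum, 15–10.
Blum vs Gupta: Gupta wins 19–6.
Blum vs Yilmaz: Yilmaz wins 25–0.
Pham–Larsen: Larsen 13–12.
Pham–Aoki: Pham 14–11.
Pham vs Gupta: Pham wins 14–11.
Pham–Yilmaz: Pham 13–12.
Larsen vs Aoki: Larsen wins 18–7.
Larsen vs Gupta: Larsen, 18–7.
Larsen–Yilmaz: Yilmaz 18–7.
Aoki vs Gupta: Aoki wins 16–9.
Aoki vs Yilmaz: Yilmaz, 20–5.
Gupta vs Yilmaz: Yilmaz, 15–10.
Each nominee drops at least one matchup (Blum loses to Pham; Pham loses to Larsen; Larsen loses to Yilmaz; Aoki loses to Blum; Gupta loses to Pham; Yilmaz loses to Pham); the cycle Blum beats Aoki beats Gupta beats Blum rules out a Condorcet winner.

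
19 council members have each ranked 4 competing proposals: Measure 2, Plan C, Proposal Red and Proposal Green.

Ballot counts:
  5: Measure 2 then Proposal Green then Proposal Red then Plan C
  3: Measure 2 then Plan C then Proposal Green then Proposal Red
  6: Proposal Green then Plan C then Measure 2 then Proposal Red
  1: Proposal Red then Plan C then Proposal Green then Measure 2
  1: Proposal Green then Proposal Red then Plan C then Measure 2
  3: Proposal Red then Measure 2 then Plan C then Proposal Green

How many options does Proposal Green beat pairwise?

Proposal Green against each rival (19 council members):
Proposal Green vs Measure 2: Proposal Green is ranked higher on 6+1+1 = 8 ballots, Measure 2 on 11. Measure 2 wins 11–8.
Proposal Green–Plan C: Proposal Green 12–7.
Proposal Green vs Proposal Red: Proposal Green wins 15–4.
Proposal Green beats Plan C, Proposal Red; loses to Measure 2 — 2 pairwise wins.

2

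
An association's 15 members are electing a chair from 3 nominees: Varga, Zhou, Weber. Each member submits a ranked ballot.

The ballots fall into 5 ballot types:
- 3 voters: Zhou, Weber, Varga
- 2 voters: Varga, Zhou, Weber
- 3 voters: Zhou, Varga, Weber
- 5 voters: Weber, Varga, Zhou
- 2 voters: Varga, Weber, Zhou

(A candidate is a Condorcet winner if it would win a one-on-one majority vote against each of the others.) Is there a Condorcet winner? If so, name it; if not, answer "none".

Pairwise majorities:
Varga–Zhou: Varga 9–6.
Varga vs Weber: Weber wins 8–7.
Zhou vs Weber: Zhou, 8–7.
Each candidate drops at least one matchup (Varga loses to Weber; Zhou loses to Varga; Weber loses to Zhou); the cycle Varga > Zhou > Weber > Varga rules out a Condorcet winner.

none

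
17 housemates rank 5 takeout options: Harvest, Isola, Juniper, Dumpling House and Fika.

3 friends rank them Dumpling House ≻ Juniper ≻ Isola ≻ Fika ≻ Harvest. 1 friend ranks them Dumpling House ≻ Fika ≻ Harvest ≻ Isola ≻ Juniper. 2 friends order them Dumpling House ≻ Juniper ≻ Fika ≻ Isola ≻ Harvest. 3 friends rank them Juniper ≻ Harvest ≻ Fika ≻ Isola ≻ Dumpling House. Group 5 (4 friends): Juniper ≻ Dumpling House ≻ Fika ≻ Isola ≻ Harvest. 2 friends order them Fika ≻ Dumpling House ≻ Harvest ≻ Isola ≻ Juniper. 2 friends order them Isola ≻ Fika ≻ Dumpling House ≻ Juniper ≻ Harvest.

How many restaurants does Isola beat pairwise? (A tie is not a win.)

Isola against each rival (17 friends):
Isola vs Harvest: 3+2+4+2 = 11 for Isola, 6 for Harvest — Isola by 11–6.
Isola vs Juniper: Juniper, 12–5.
Isola vs Dumpling House: 3+2 = 5 for Isola, 12 for Dumpling House — Dumpling House by 12–5.
Isola vs Fika: Isola preferred on 3+2 = 5 ballots; Fika wins 12–5.
Isola beats Harvest; loses to Juniper, Dumpling House, Fika — 1 pairwise win.

1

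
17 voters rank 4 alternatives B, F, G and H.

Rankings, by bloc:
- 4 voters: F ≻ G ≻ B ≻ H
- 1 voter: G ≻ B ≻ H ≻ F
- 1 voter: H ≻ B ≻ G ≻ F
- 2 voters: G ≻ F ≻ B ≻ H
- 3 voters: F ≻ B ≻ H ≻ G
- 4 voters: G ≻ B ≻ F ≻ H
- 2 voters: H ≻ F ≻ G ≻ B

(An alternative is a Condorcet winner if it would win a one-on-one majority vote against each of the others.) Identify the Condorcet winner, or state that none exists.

F

Check each pair by majority over 17 ballots:
B vs F: B preferred on 1+1+4 = 6 ballots; F wins 11–6.
B vs G: 1+3 = 4 for B, 13 for G — G by 13–4.
B vs H: B preferred on 4+1+2+3+4 = 14 ballots; B wins 14–3.
F vs G: F is ranked higher on 4+3+2 = 9 ballots, G on 8. F wins 9–8.
F vs H: 4+2+3+4 = 13 for F, 4 for H — F by 13–4.
G vs H: 11 to 6, G.
F defeats every rival head-to-head and is the Condorcet winner.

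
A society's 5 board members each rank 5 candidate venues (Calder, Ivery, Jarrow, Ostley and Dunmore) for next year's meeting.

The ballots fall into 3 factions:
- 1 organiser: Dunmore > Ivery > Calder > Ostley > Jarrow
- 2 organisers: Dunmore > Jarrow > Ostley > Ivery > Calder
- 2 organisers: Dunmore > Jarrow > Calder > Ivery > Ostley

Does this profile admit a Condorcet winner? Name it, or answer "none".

Check each pair by majority over 5 ballots:
Calder vs Ivery: Ivery, 3–2.
Calder vs Jarrow: Jarrow, 4–1.
Calder vs Ostley: Calder, 3–2.
Calder vs Dunmore: Dunmore wins 5–0.
Ivery vs Jarrow: 1 to 4, Jarrow.
Ivery–Ostley: Ivery 3–2.
Ivery vs Dunmore: 0 for Ivery, 5 for Dunmore — Dunmore by 5–0.
Jarrow vs Ostley: 4 to 1, Jarrow.
Jarrow–Dunmore: Dunmore 5–0.
Ostley vs Dunmore: Dunmore, 5–0.
Only Dunmore has no losses; Dunmore is the Condorcet winner.

Dunmore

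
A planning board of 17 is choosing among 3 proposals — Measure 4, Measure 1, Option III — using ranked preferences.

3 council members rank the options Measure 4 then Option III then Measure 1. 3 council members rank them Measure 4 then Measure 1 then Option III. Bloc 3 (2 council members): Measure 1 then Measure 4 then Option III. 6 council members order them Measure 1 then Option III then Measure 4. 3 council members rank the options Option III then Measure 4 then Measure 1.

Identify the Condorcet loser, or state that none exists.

none

Pairwise majorities:
Measure 4 vs Measure 1: 3+3+3 = 9 for Measure 4, 8 for Measure 1 — Measure 4 by 9–8.
Measure 4 vs Option III: 3+3+2 = 8 for Measure 4, 9 for Option III — Option III by 9–8.
Measure 1 vs Option III: Measure 1, 11–6.
Every option wins at least one matchup (Measure 4 beats Measure 1; Measure 1 beats Option III; Option III beats Measure 4), so there is no Condorcet loser.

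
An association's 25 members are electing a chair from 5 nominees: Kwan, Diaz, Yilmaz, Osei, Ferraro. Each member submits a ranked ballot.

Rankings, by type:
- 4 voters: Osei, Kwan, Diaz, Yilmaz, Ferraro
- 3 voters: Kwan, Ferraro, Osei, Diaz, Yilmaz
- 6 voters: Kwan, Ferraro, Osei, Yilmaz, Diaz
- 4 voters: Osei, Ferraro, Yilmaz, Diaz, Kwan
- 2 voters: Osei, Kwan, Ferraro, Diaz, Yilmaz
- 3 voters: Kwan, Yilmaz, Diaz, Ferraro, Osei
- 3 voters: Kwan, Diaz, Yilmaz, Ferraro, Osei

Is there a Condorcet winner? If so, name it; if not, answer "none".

Head-to-head results (25 voters):
Kwan vs Diaz: Kwan wins 21–4.
Kwan vs Yilmaz: Kwan wins 21–4.
Kwan vs Osei: Kwan wins 15–10.
Kwan–Ferraro: Kwan 21–4.
Diaz vs Yilmaz: Diaz preferred on 4+3+2+3 = 12 ballots; Yilmaz wins 13–12.
Diaz–Osei: Osei 19–6.
Diaz vs Ferraro: Ferraro wins 15–10.
Yilmaz vs Osei: Osei wins 19–6.
Yilmaz vs Ferraro: 4+3+3 = 10 for Yilmaz, 15 for Ferraro — Ferraro by 15–10.
Osei vs Ferraro: Ferraro, 15–10.
Only Kwan has no losses; Kwan is the Condorcet winner.

Kwan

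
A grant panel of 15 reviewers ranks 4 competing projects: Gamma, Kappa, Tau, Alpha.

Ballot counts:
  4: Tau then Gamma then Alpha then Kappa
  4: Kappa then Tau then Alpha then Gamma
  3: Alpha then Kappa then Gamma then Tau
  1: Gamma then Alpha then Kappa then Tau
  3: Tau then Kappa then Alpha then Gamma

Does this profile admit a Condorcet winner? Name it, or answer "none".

Head-to-head results (15 reviewers):
Gamma–Kappa: Kappa 10–5.
Gamma vs Tau: Tau wins 11–4.
Gamma vs Alpha: Alpha wins 10–5.
Kappa vs Tau: Kappa, 8–7.
Kappa vs Alpha: Alpha, 8–7.
Tau–Alpha: Tau 11–4.
No project is unbeaten: Gamma loses to Kappa; Kappa loses to Alpha; Tau loses to Kappa; Alpha loses to Tau. In particular Kappa beats Tau beats Alpha beats Kappa is a majority cycle — no Condorcet winner exists.

none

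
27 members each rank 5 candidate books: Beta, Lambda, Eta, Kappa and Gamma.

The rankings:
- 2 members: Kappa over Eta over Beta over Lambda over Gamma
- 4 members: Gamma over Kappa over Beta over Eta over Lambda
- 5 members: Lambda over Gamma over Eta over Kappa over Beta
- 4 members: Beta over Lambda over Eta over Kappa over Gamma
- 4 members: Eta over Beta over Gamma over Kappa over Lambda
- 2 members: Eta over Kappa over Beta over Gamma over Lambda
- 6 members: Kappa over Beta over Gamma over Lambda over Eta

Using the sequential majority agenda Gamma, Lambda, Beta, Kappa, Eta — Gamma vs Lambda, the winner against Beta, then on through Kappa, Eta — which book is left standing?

Eta

Round 1: Gamma vs Lambda — 16–11, Gamma advances.
Round 2: Gamma vs Beta — 9–18, Beta advances.
Round 3: Beta vs Kappa — 8–19, Kappa advances.
Round 4: Kappa vs Eta — 12–15, Eta advances.
The agenda winner is Eta.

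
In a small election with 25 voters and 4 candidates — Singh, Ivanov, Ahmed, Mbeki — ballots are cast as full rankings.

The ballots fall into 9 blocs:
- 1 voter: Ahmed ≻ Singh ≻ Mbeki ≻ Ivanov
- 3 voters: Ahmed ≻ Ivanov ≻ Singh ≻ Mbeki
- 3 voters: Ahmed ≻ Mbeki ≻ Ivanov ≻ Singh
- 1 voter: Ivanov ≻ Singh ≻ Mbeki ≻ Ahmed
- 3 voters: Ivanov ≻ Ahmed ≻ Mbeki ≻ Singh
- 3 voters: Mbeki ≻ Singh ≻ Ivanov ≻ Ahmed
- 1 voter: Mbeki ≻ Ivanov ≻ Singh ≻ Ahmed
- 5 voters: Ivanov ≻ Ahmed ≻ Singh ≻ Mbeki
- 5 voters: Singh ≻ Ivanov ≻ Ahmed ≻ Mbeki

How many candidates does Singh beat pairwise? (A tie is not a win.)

1

Singh against each rival (25 voters):
Singh vs Ivanov: Ivanov, 16–9.
Singh–Ahmed: Ahmed 15–10.
Singh vs Mbeki: 15 to 10, Singh.
Singh beats Mbeki; loses to Ivanov, Ahmed — 1 pairwise win.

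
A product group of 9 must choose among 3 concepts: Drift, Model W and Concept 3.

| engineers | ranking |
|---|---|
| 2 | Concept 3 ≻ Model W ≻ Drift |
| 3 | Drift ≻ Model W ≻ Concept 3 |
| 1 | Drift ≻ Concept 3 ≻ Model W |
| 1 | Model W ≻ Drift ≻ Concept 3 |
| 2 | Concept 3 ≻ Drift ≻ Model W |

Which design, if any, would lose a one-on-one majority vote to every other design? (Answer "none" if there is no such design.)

Model W

Pairwise majorities:
Drift vs Model W: Drift wins 6–3.
Drift vs Concept 3: Drift wins 5–4.
Model W vs Concept 3: Model W preferred on 3+1 = 4 ballots; Concept 3 wins 5–4.
Model W is beaten in every head-to-head and is the Condorcet loser.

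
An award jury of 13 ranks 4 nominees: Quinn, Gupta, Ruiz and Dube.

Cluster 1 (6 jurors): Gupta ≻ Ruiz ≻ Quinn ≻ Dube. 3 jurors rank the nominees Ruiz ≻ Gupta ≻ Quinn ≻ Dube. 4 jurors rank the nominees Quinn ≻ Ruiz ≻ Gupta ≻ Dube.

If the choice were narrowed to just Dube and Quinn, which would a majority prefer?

No ballot ranks Dube above Quinn: 0.
Ballots ranking Quinn above Dube: 13 − 0 = 13.
Quinn wins the head-to-head 13–0.

Quinn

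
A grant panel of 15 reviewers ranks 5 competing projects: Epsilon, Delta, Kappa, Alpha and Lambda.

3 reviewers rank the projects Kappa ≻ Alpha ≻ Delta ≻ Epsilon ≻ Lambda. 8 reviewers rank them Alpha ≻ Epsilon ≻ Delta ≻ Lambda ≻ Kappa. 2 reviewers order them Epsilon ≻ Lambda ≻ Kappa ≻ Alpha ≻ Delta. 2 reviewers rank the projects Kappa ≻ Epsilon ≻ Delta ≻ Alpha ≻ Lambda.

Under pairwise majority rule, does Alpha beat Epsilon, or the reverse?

Ballots ranking Alpha above Epsilon: 3 + 8 = 11.
Ballots ranking Epsilon above Alpha: 15 − 11 = 4.
Alpha wins the head-to-head 11–4.

Alpha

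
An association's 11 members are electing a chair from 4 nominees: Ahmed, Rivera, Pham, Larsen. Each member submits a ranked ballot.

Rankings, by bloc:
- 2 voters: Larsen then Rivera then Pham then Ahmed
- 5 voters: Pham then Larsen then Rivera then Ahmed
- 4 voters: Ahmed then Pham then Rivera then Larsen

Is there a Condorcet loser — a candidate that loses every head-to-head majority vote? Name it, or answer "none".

Head-to-head results (11 voters):
Ahmed vs Rivera: 4 for Ahmed, 7 for Rivera — Rivera by 7–4.
Ahmed–Pham: Pham 7–4.
Ahmed–Larsen: Larsen 7–4.
Rivera vs Pham: Rivera preferred on 2 ballots; Pham wins 9–2.
Rivera vs Larsen: Larsen wins 7–4.
Pham vs Larsen: Pham preferred on 5+4 = 9 ballots; Pham wins 9–2.
Only Ahmed has no wins; Ahmed is the Condorcet loser.

Ahmed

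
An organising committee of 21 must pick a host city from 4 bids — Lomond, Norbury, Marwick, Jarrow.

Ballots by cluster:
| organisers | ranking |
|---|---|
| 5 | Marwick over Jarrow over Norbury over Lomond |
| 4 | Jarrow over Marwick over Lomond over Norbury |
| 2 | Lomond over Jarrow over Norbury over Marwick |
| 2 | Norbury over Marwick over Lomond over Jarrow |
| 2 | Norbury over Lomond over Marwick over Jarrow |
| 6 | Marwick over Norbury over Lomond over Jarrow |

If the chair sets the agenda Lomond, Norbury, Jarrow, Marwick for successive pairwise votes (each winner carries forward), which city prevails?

Marwick

Round 1: Lomond vs Norbury — 6–15, Norbury advances.
Round 2: Norbury vs Jarrow — 10–11, Jarrow advances.
Round 3: Jarrow vs Marwick — 6–15, Marwick advances.
Marwick survives the agenda.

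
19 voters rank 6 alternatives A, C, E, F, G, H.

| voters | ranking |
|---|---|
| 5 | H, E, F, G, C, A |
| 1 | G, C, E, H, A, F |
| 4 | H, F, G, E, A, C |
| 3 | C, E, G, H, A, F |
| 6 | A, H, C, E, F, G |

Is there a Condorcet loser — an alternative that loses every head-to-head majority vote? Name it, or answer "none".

Head-to-head results (19 voters):
A vs C: 10 to 9, A.
A vs E: A is ranked higher on 6 ballots, E on 13. E wins 13–6.
A vs F: A, 10–9.
A vs G: A preferred on 6 ballots; G wins 13–6.
A vs H: A preferred on 6 ballots; H wins 13–6.
C vs E: C wins 10–9.
C–F: C 10–9.
C vs G: G wins 10–9.
C vs H: C preferred on 1+3 = 4 ballots; H wins 15–4.
E–F: E 15–4.
E vs G: E preferred on 5+3+6 = 14 ballots; E wins 14–5.
E–H: H 15–4.
F–G: F 15–4.
F vs H: F is ranked higher on 0 ballots, H on 19. H wins 19–0.
G vs H: H, 15–4.
Each alternative has at least one pairwise win (A beats C; C beats E; E beats A; F beats G; G beats A; H beats A) — no Condorcet loser.

none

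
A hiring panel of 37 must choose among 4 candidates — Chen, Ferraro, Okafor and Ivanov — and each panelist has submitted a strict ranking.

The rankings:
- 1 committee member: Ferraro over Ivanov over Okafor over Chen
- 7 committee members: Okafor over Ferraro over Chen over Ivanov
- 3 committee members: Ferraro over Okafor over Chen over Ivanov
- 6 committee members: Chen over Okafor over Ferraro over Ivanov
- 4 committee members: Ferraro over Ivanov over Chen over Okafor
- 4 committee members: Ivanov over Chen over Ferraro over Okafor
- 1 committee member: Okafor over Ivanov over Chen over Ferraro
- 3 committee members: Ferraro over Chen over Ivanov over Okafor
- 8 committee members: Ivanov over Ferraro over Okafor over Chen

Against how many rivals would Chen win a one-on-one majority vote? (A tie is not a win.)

Chen against each rival (37 committee members):
Chen vs Ferraro: Chen preferred on 6+4+1 = 11 ballots; Ferraro wins 26–11.
Chen vs Okafor: Okafor wins 20–17.
Chen vs Ivanov: Chen preferred on 7+3+6+3 = 19 ballots; Chen wins 19–18.
Chen beats Ivanov; loses to Ferraro, Okafor — 1 pairwise win.

1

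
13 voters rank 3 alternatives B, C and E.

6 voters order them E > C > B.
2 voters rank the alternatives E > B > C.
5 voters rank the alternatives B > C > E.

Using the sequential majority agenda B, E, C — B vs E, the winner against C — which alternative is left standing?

Round 1: B vs E — 5–8, E advances.
Round 2: E vs C — 8–5, E advances.
E survives the agenda.

E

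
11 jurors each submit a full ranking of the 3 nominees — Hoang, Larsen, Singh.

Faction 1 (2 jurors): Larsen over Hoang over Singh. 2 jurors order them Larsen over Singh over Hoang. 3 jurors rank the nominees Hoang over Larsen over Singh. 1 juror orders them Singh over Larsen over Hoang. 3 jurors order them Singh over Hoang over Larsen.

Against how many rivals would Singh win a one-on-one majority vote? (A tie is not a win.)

1

Singh against each rival (11 jurors):
Singh vs Hoang: Singh wins 6–5.
Singh vs Larsen: 1+3 = 4 for Singh, 7 for Larsen — Larsen by 7–4.
Singh beats Hoang; loses to Larsen — 1 pairwise win.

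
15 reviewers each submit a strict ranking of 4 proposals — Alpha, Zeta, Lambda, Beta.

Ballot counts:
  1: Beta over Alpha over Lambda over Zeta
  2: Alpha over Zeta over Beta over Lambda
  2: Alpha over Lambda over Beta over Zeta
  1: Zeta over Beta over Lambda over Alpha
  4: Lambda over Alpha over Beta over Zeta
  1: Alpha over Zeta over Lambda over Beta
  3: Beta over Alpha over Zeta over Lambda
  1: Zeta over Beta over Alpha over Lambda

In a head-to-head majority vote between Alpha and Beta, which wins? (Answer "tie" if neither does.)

Ballots ranking Alpha above Beta: 2 + 2 + 4 + 1 = 9.
Ballots ranking Beta above Alpha: 15 − 9 = 6.
Alpha wins the head-to-head 9–6.

Alpha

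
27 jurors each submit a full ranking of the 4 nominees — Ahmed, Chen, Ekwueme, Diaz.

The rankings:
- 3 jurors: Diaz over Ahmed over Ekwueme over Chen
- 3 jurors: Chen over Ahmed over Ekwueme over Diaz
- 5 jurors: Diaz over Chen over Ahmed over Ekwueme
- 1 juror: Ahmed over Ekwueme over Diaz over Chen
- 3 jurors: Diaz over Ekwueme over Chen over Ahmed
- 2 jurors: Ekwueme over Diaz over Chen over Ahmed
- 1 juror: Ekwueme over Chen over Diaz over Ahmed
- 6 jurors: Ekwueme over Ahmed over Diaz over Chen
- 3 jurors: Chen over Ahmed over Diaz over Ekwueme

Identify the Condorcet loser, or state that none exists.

none

Head-to-head results (27 jurors):
Ahmed vs Chen: Chen, 17–10.
Ahmed vs Ekwueme: Ahmed preferred on 3+3+5+1+3 = 15 ballots; Ahmed wins 15–12.
Ahmed–Diaz: Diaz 14–13.
Chen vs Ekwueme: 11 to 16, Ekwueme.
Chen vs Diaz: Chen preferred on 3+1+3 = 7 ballots; Diaz wins 20–7.
Ekwueme vs Diaz: Diaz wins 14–13.
No nominee is winless: Ahmed beats Ekwueme; Chen beats Ahmed; Ekwueme beats Chen; Diaz beats Ahmed. There is no Condorcet loser.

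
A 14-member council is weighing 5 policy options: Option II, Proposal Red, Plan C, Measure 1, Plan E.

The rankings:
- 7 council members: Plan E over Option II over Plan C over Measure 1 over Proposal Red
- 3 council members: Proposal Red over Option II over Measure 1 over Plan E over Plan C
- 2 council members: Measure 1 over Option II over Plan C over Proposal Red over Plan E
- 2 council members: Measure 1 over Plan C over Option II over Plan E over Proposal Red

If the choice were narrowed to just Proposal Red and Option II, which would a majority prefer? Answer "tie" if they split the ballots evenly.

Option II

Ballots ranking Proposal Red above Option II: 3.
Ballots ranking Option II above Proposal Red: 14 − 3 = 11.
Option II wins the head-to-head 11–3.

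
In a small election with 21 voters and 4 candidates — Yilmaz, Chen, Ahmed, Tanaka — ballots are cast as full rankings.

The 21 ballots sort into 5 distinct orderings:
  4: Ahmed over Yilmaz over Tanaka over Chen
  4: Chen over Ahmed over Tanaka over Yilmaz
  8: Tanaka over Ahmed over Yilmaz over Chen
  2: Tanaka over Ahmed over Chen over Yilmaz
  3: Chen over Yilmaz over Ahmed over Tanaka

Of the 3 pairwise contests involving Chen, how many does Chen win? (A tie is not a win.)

Chen against each rival (21 voters):
Chen vs Yilmaz: Yilmaz, 12–9.
Chen vs Ahmed: 7 to 14, Ahmed.
Chen vs Tanaka: Chen is ranked higher on 4+3 = 7 ballots, Tanaka on 14. Tanaka wins 14–7.
Chen beats no one; loses to Yilmaz, Ahmed, Tanaka — 0 pairwise wins.

0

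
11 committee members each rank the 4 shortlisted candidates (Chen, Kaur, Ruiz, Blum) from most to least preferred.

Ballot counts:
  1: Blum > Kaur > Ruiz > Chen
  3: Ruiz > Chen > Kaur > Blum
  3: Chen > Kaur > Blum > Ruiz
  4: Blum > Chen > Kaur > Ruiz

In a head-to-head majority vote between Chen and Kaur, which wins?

Ballots ranking Chen above Kaur: 3 + 3 + 4 = 10.
Ballots ranking Kaur above Chen: 11 − 10 = 1.
Chen wins the head-to-head 10–1.

Chen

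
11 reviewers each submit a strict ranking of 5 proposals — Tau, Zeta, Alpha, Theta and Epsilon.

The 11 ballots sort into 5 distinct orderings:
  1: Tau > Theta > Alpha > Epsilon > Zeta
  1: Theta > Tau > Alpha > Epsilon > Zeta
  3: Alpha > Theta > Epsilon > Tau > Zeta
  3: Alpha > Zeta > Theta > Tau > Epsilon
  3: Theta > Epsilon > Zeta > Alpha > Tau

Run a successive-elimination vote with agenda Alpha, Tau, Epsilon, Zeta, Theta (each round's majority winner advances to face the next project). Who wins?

Round 1: Alpha vs Tau — 9–2, Alpha advances.
Round 2: Alpha vs Epsilon — 8–3, Alpha advances.
Round 3: Alpha vs Zeta — 8–3, Alpha advances.
Round 4: Alpha vs Theta — 6–5, Alpha advances.
Alpha survives the agenda.

Alpha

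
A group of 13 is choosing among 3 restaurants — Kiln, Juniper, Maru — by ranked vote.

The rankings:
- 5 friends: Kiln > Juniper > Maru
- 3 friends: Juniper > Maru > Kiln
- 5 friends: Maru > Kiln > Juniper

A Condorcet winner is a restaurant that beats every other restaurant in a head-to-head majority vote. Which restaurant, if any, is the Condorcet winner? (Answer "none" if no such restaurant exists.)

Head-to-head results (13 friends):
Kiln vs Juniper: 10 to 3, Kiln.
Kiln vs Maru: Kiln is ranked higher on 5 ballots, Maru on 8. Maru wins 8–5.
Juniper vs Maru: Juniper is ranked higher on 5+3 = 8 ballots, Maru on 5. Juniper wins 8–5.
No restaurant is unbeaten: Kiln loses to Maru; Juniper loses to Kiln; Maru loses to Juniper. In particular Kiln → Juniper → Maru → Kiln is a majority cycle — no Condorcet winner exists.

none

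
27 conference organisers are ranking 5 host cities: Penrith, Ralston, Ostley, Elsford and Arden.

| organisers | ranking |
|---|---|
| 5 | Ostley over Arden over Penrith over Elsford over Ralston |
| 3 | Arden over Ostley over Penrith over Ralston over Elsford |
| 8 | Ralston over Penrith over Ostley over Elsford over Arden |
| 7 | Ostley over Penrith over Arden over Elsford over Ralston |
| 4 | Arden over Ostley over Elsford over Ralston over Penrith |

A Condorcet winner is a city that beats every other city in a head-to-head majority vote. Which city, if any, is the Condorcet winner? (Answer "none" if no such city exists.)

Ostley

Check each pair by majority over 27 ballots:
Penrith–Ralston: Penrith 15–12.
Penrith–Ostley: Ostley 19–8.
Penrith vs Elsford: Penrith, 23–4.
Penrith vs Arden: Penrith, 15–12.
Ralston–Ostley: Ostley 19–8.
Ralston–Elsford: Elsford 16–11.
Ralston vs Arden: Arden wins 19–8.
Ostley vs Elsford: Ostley wins 27–0.
Ostley vs Arden: Ostley wins 20–7.
Elsford vs Arden: Arden, 19–8.
Ostley wins every pairwise contest, so Ostley is the Condorcet winner.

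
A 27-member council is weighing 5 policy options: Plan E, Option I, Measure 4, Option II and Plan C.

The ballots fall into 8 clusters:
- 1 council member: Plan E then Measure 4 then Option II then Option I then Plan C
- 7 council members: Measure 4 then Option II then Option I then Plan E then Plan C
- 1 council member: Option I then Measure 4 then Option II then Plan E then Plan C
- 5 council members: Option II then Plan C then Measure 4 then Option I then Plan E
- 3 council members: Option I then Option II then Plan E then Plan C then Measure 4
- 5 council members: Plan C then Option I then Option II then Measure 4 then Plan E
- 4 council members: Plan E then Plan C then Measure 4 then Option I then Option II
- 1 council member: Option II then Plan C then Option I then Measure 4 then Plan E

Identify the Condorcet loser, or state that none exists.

none

Pairwise majorities:
Plan E vs Option I: Plan E preferred on 1+4 = 5 ballots; Option I wins 22–5.
Plan E–Measure 4: Measure 4 19–8.
Plan E vs Option II: Plan E preferred on 1+4 = 5 ballots; Option II wins 22–5.
Plan E vs Plan C: 16 to 11, Plan E.
Option I–Measure 4: Measure 4 17–10.
Option I vs Option II: Option I preferred on 1+3+5+4 = 13 ballots; Option II wins 14–13.
Option I–Plan C: Plan C 15–12.
Measure 4 vs Option II: Measure 4 preferred on 1+7+1+4 = 13 ballots; Option II wins 14–13.
Measure 4 vs Plan C: 9 to 18, Plan C.
Option II–Plan C: Option II 18–9.
No option is winless: Plan E beats Plan C; Option I beats Plan E; Measure 4 beats Plan E; Option II beats Plan E; Plan C beats Option I. There is no Condorcet loser.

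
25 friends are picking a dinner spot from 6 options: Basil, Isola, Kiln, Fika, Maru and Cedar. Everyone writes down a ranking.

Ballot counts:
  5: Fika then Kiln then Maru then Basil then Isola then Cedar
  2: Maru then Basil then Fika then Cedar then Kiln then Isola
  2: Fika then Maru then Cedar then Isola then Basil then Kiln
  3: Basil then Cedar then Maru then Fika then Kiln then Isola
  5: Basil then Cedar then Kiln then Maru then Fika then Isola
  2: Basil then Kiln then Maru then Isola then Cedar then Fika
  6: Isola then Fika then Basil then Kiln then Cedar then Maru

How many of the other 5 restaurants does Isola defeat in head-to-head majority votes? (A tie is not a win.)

1

Isola against each rival (25 friends):
Isola vs Basil: Isola is ranked higher on 2+6 = 8 ballots, Basil on 17. Basil wins 17–8.
Isola vs Kiln: 2+6 = 8 for Isola, 17 for Kiln — Kiln by 17–8.
Isola vs Fika: Fika wins 17–8.
Isola vs Maru: Maru, 19–6.
Isola–Cedar: Isola 13–12.
Isola beats Cedar; loses to Basil, Kiln, Fika, Maru — 1 pairwise win.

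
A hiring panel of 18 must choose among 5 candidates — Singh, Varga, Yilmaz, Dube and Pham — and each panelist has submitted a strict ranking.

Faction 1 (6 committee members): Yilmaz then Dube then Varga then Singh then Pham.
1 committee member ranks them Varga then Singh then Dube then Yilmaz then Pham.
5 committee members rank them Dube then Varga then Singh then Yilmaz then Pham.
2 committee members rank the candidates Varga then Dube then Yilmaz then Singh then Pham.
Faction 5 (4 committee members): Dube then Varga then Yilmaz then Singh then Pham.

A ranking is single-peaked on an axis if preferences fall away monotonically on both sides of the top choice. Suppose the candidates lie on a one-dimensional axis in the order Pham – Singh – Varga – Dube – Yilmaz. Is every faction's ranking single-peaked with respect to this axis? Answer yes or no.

yes

Axis positions: Pham=1, Singh=2, Varga=3, Dube=4, Yilmaz=5.
Faction 1 (peak Yilmaz at position 5): ranking walks positions 5-4-3-2-1, expanding outward from the peak — single-peaked.
Faction 2 (peak Varga at position 3): ranking walks positions 3-2-4-5-1, expanding outward from the peak — single-peaked.
Faction 3 (peak Dube at position 4): ranking walks positions 4-3-2-5-1, expanding outward from the peak — single-peaked.
Faction 4 (peak Varga at position 3): ranking walks positions 3-4-5-2-1, expanding outward from the peak — single-peaked.
Faction 5 (peak Dube at position 4): ranking walks positions 4-3-5-2-1, expanding outward from the peak — single-peaked.
Every ranking is single-peaked on this axis.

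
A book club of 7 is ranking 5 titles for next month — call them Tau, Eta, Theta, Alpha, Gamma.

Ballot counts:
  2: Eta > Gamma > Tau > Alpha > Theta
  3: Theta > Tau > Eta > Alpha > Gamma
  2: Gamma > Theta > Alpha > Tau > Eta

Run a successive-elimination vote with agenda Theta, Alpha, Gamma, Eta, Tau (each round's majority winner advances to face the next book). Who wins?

Round 1: Theta vs Alpha — 5–2, Theta advances.
Round 2: Theta vs Gamma — 3–4, Gamma advances.
Round 3: Gamma vs Eta — 2–5, Eta advances.
Round 4: Eta vs Tau — 2–5, Tau advances.
The agenda winner is Tau.

Tau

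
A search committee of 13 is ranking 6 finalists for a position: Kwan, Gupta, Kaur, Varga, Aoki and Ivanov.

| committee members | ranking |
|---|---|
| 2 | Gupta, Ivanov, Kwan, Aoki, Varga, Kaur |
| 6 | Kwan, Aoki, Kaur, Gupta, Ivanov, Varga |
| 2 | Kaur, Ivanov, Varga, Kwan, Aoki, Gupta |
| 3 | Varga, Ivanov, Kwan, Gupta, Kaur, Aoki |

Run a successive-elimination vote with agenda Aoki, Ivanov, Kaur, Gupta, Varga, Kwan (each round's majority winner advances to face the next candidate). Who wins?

Kwan

Round 1: Aoki vs Ivanov — 6–7, Ivanov advances.
Round 2: Ivanov vs Kaur — 5–8, Kaur advances.
Round 3: Kaur vs Gupta — 8–5, Kaur advances.
Round 4: Kaur vs Varga — 8–5, Kaur advances.
Round 5: Kaur vs Kwan — 2–11, Kwan advances.
Kwan survives the agenda.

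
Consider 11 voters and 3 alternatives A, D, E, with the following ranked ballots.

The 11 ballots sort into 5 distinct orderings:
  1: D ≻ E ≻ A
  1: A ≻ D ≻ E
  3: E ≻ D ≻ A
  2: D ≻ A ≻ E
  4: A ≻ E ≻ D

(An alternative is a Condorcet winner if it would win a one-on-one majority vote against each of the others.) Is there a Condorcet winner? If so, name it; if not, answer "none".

Pairwise majorities:
A vs D: 5 to 6, D.
A vs E: A preferred on 1+2+4 = 7 ballots; A wins 7–4.
D vs E: 1+1+2 = 4 for D, 7 for E — E by 7–4.
Every alternative loses at least once (A loses to D; D loses to E; E loses to A). The majority relation contains the cycle A > E > D > A, so there is no Condorcet winner.

none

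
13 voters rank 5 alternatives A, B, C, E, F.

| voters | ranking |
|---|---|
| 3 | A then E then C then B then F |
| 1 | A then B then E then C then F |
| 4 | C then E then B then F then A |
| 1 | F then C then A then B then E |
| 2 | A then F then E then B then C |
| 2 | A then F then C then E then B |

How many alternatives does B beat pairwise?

1

B against each rival (13 voters):
B vs A: A wins 9–4.
B vs C: 1+2 = 3 for B, 10 for C — C by 10–3.
B vs E: E wins 11–2.
B vs F: B is ranked higher on 3+1+4 = 8 ballots, F on 5. B wins 8–5.
B beats F; loses to A, C, E — 1 pairwise win.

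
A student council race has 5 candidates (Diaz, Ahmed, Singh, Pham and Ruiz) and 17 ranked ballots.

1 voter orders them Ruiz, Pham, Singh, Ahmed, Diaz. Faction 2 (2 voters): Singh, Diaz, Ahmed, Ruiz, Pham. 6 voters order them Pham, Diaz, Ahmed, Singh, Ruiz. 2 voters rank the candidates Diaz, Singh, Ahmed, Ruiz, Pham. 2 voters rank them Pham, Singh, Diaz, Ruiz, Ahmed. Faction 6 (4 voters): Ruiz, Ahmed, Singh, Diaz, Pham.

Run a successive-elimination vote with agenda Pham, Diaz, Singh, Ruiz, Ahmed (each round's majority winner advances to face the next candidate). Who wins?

Ahmed

Round 1: Pham vs Diaz — 9–8, Pham advances.
Round 2: Pham vs Singh — 9–8, Pham advances.
Round 3: Pham vs Ruiz — 8–9, Ruiz advances.
Round 4: Ruiz vs Ahmed — 7–10, Ahmed advances.
The agenda winner is Ahmed.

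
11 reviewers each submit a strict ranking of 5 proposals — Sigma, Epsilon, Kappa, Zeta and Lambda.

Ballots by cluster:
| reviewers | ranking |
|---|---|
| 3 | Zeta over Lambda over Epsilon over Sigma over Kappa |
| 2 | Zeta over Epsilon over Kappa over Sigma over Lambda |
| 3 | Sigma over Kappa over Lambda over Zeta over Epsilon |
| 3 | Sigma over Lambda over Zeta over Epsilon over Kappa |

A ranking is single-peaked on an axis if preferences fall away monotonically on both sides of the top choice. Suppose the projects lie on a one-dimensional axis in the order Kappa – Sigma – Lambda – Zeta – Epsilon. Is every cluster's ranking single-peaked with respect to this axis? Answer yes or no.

Axis positions: Kappa=1, Sigma=2, Lambda=3, Zeta=4, Epsilon=5.
Cluster 1 (peak Zeta at position 4): ranking walks positions 4-3-5-2-1, expanding outward from the peak — single-peaked.
Cluster 2: ranking walks positions 4-5-1-2-3; Kappa is ranked above Lambda even though Lambda lies between Kappa and the peak Zeta on the axis — preferences dip and rise again. Not single-peaked.
Cluster 3 (peak Sigma at position 2): ranking walks positions 2-1-3-4-5, expanding outward from the peak — single-peaked.
Cluster 4 (peak Sigma at position 2): ranking walks positions 2-3-4-5-1, expanding outward from the peak — single-peaked.
Cluster 2 violates single-peakedness, so the profile is not single-peaked on this axis.

no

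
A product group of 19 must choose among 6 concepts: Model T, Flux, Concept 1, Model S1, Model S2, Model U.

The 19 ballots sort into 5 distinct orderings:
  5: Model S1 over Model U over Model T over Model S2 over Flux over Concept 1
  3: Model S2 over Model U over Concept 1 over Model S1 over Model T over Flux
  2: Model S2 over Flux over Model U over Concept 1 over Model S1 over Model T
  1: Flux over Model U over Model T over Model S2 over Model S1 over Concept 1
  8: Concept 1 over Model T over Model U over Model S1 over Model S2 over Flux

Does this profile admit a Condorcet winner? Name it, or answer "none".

Model U

Head-to-head results (19 engineers):
Model T vs Flux: Model T preferred on 5+3+8 = 16 ballots; Model T wins 16–3.
Model T vs Concept 1: Model T preferred on 5+1 = 6 ballots; Concept 1 wins 13–6.
Model T vs Model S1: Model T preferred on 1+8 = 9 ballots; Model S1 wins 10–9.
Model T vs Model S2: 5+1+8 = 14 for Model T, 5 for Model S2 — Model T by 14–5.
Model T vs Model U: 8 for Model T, 11 for Model U — Model U by 11–8.
Flux vs Concept 1: 8 to 11, Concept 1.
Flux vs Model S1: Flux preferred on 2+1 = 3 ballots; Model S1 wins 16–3.
Flux vs Model S2: Flux is ranked higher on 1 ballot, Model S2 on 18. Model S2 wins 18–1.
Flux vs Model U: Flux is ranked higher on 2+1 = 3 ballots, Model U on 16. Model U wins 16–3.
Concept 1 vs Model S1: Concept 1 preferred on 3+2+8 = 13 ballots; Concept 1 wins 13–6.
Concept 1 vs Model S2: Concept 1 preferred on 8 ballots; Model S2 wins 11–8.
Concept 1 vs Model U: Concept 1 is ranked higher on 8 ballots, Model U on 11. Model U wins 11–8.
Model S1 vs Model S2: 5+8 = 13 for Model S1, 6 for Model S2 — Model S1 by 13–6.
Model S1 vs Model U: 5 for Model S1, 14 for Model U — Model U by 14–5.
Model S2 vs Model U: Model S2 is ranked higher on 3+2 = 5 ballots, Model U on 14. Model U wins 14–5.
Model U defeats every rival head-to-head and is the Condorcet winner.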